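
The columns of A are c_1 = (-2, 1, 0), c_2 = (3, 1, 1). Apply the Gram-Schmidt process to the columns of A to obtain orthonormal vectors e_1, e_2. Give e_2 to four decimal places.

e_2 = (0.4082, 0.8165, 0.4082)

c_1 = (-2, 1, 0); ‖c_1‖ = 2.2361, so e_1 = (-0.8944, 0.4472, 0.0000).
e_1·c_2 = (-0.8944)·3 + 0.4472·1 + 0.0000·1 = -2.2361.
u_2 = c_2 + 2.2361·e_1 = (1.0000, 2.0000, 1.0000).
‖u_2‖ = 2.4495, so e_2 = (0.4082, 0.8165, 0.4082).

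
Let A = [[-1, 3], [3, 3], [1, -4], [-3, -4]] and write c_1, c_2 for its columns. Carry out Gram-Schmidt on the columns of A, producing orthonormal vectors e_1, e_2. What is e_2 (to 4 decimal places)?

e_2 = (0.5836, 0.1419, -0.7413, -0.2997)

e_1 = c_1/‖c_1‖ = (-1, 3, 1, -3)/4.4721 = (-0.2236, 0.6708, 0.2236, -0.6708).
r_{12} = e_1·c_2 = 3.1305.
u_2 = c_2 − 3.1305·e_1 = (3.7000, 0.9000, -4.7000, -1.9000).
‖u_2‖ = 6.3403, so e_2 = (0.5836, 0.1419, -0.7413, -0.2997).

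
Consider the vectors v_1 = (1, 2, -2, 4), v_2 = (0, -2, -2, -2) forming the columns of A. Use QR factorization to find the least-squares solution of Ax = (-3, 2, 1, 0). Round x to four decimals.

v_1 = (1, 2, -2, 4); ‖v_1‖ = 5.0000, so e_1 = (0.2000, 0.4000, -0.4000, 0.8000).
e_1·v_2 = 0.2000·0 + 0.4000·(-2) + (-0.4000)·(-2) + 0.8000·(-2) = -1.6000.
u_2 = v_2 + 1.6000·e_1 = (0.3200, -1.3600, -2.6400, -0.7200).
‖u_2‖ = 3.0725, so e_2 = (0.1042, -0.4426, -0.8592, -0.2343).
Qᵀb = (-0.2000, -2.0570).
Back-substitute: x_2 = -2.0570/3.0725 = -0.6695.
x_1 = (-0.2000 + 1.6000·(-0.6695))/5.0000 = -0.2542.

x = (-0.2542, -0.6695)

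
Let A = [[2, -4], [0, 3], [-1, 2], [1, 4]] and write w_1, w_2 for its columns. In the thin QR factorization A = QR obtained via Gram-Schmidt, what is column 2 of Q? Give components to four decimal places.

q_2 = (-0.3203, 0.4804, 0.1601, 0.8006)

w_1 = (2, 0, -1, 1); ‖w_1‖ = 2.4495, so q_1 = (0.8165, 0.0000, -0.4082, 0.4082).
q_1·w_2 = 0.8165·(-4) + 0.0000·3 + (-0.4082)·2 + 0.4082·4 = -2.4495.
u_2 = w_2 + 2.4495·q_1 = (-2.0000, 3.0000, 1.0000, 5.0000).
‖u_2‖ = 6.2450, so q_2 = (-0.3203, 0.4804, 0.1601, 0.8006).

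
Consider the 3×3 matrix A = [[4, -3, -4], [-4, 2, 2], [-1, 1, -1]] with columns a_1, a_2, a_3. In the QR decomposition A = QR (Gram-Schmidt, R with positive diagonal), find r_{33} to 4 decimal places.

e_1 = a_1/‖a_1‖ = (4, -4, -1)/5.7446 = (0.6963, -0.6963, -0.1741).
r_{12} = e_1·a_2 = -3.6556.
u_2 = a_2 + 3.6556·e_1 = (-0.4545, -0.5455, 0.3636).
‖u_2‖ = 0.7977, so e_2 = (-0.5698, -0.6838, 0.4558).
r_{13} = e_1·a_3 = -4.0038; r_{23} = e_2·a_3 = 0.4558.
u_3 = a_3 + 4.0038·e_1 − 0.4558·e_2 = (-0.9524, -0.4762, -1.9048).
r_{33} = ‖u_3‖ = 2.1822.

r_{33} = 2.1822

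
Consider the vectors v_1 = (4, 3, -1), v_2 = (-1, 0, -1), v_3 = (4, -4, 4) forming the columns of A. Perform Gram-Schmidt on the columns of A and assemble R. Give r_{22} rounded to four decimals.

v_1 = (4, 3, -1); ‖v_1‖ = 5.0990, so q_1 = (0.7845, 0.5883, -0.1961).
q_1·v_2 = 0.7845·(-1) + 0.5883·0 + (-0.1961)·(-1) = -0.5883.
u_2 = v_2 + 0.5883·q_1 = (-0.5385, 0.3462, -1.1154).
r_{22} = ‖u_2‖ = 1.2860.

r_{22} = 1.2860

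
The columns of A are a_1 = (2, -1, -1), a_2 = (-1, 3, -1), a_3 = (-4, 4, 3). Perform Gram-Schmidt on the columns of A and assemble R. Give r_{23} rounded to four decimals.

a_1 = (2, -1, -1); ‖a_1‖ = 2.4495, so e_1 = (0.8165, -0.4082, -0.4082).
e_1·a_2 = 0.8165·(-1) + (-0.4082)·3 + (-0.4082)·(-1) = -1.6330.
u_2 = a_2 + 1.6330·e_1 = (0.3333, 2.3333, -1.6667).
‖u_2‖ = 2.8868, so e_2 = (0.1155, 0.8083, -0.5774).
r_{23} = e_2·a_3 = 1.0392.

r_{23} = 1.0392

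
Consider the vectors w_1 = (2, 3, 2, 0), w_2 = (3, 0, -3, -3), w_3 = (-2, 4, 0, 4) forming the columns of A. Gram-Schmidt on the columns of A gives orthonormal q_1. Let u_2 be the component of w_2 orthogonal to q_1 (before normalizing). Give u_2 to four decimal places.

w_1 = (2, 3, 2, 0); ‖w_1‖ = 4.1231, so q_1 = (0.4851, 0.7276, 0.4851, 0.0000).
q_1·w_2 = 0.4851·3 + 0.7276·0 + 0.4851·(-3) + 0.0000·(-3) = 0.0000.
u_2 = w_2 + 0.0000·q_1 = (3.0000, 0.0000, -3.0000, -3.0000).

u_2 = (3.0000, 0.0000, -3.0000, -3.0000)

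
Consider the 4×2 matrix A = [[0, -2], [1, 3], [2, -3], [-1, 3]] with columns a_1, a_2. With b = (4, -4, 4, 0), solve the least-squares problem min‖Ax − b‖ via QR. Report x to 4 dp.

a_1 = (0, 1, 2, -1); ‖a_1‖ = 2.4495, so e_1 = (0.0000, 0.4082, 0.8165, -0.4082).
e_1·a_2 = 0.0000·(-2) + 0.4082·3 + 0.8165·(-3) + (-0.4082)·3 = -2.4495.
u_2 = a_2 + 2.4495·e_1 = (-2.0000, 4.0000, -1.0000, 2.0000).
‖u_2‖ = 5.0000, so e_2 = (-0.4000, 0.8000, -0.2000, 0.4000).
Qᵀb = (1.6330, -5.6000).
Back-substitute: x_2 = -5.6000/5.0000 = -1.1200.
x_1 = (1.6330 + 2.4495·(-1.1200))/2.4495 = -0.4533.

x = (-0.4533, -1.1200)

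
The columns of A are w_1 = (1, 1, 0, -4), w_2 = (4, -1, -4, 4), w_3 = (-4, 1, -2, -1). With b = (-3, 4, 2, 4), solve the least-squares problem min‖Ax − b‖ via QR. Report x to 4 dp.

w_1 = (1, 1, 0, -4); ‖w_1‖ = 4.2426, so q_1 = (0.2357, 0.2357, 0.0000, -0.9428).
q_1·w_2 = 0.2357·4 + 0.2357·(-1) + 0.0000·(-4) + (-0.9428)·4 = -3.0641.
u_2 = w_2 + 3.0641·q_1 = (4.7222, -0.2778, -4.0000, 1.1111).
‖u_2‖ = 6.2937, so q_2 = (0.7503, -0.0441, -0.6356, 0.1765).
q_1·w_3 = 0.2357·(-4) + 0.2357·1 + 0.0000·(-2) + (-0.9428)·(-1) = 0.2357; q_2·w_3 = 0.7503·(-4) + (-0.0441)·1 + (-0.6356)·(-2) + 0.1765·(-1) = -1.9508.
u_3 = w_3 − 0.2357·q_1 + 1.9508·q_2 = (-2.5919, 0.8583, -3.2398, -0.4334).
‖u_3‖ = 4.2590, so q_3 = (-0.6086, 0.2015, -0.7607, -0.1018).
Qᵀb = (-3.5355, -2.9924, 0.7034).
Back-substitute: x_3 = 0.7034/4.2590 = 0.1652.
x_2 = (-2.9924 + 1.9508·0.1652)/6.2937 = -0.4243.
x_1 = (-3.5355 + 3.0641·(-0.4243) − 0.2357·0.1652)/4.2426 = -1.1489.

x = (-1.1489, -0.4243, 0.1652)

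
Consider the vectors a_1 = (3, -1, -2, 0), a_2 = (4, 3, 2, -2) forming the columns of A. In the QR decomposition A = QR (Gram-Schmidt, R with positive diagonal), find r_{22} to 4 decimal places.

q_1 = a_1/‖a_1‖ = (3, -1, -2, 0)/3.7417 = (0.8018, -0.2673, -0.5345, 0.0000).
r_{12} = q_1·a_2 = 1.3363.
u_2 = a_2 − 1.3363·q_1 = (2.9286, 3.3571, 2.7143, -2.0000).
r_{22} = ‖u_2‖ = 5.5870.

r_{22} = 5.5870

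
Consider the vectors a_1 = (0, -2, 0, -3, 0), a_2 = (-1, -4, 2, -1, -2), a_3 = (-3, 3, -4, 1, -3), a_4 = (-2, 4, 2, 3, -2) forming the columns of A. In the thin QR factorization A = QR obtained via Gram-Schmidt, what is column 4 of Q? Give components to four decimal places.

e_1 = a_1/‖a_1‖ = (0, -2, 0, -3, 0)/3.6056 = (0.0000, -0.5547, 0.0000, -0.8321, 0.0000).
r_{12} = e_1·a_2 = 3.0509.
u_2 = a_2 − 3.0509·e_1 = (-1.0000, -2.3077, 2.0000, 1.5385, -2.0000).
‖u_2‖ = 4.0856, so e_2 = (-0.2448, -0.5648, 0.4895, 0.3766, -0.4895).
r_{13} = e_1·a_3 = -2.4962; r_{23} = e_2·a_3 = -1.0732.
u_3 = a_3 + 2.4962·e_1 + 1.0732·e_2 = (-3.2627, 1.0092, -3.4747, -0.6728, -3.5253).
‖u_3‖ = 6.0512, so e_3 = (-0.5392, 0.1668, -0.5742, -0.1112, -0.5826).
r_{14} = e_1·a_4 = -4.7150; r_{24} = e_2·a_4 = 1.3179; r_{34} = e_3·a_4 = 1.4287.
u_4 = a_4 + 4.7150·e_1 − 1.3179·e_2 − 1.4287·e_3 = (-0.9071, 1.8908, 2.1752, -1.2605, -0.5225).
‖u_4‖ = 3.3153, so e_4 = (-0.2736, 0.5703, 0.6561, -0.3802, -0.1576).

e_4 = (-0.2736, 0.5703, 0.6561, -0.3802, -0.1576)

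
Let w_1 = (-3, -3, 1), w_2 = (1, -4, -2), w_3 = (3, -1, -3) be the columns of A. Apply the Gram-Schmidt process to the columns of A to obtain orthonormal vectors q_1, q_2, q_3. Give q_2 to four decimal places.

w_1 = (-3, -3, 1); ‖w_1‖ = 4.3589, so q_1 = (-0.6882, -0.6882, 0.2294).
q_1·w_2 = (-0.6882)·1 + (-0.6882)·(-4) + 0.2294·(-2) = 1.6059.
u_2 = w_2 − 1.6059·q_1 = (2.1053, -2.8947, -2.3684).
‖u_2‖ = 4.2920, so q_2 = (0.4905, -0.6745, -0.5518).

q_2 = (0.4905, -0.6745, -0.5518)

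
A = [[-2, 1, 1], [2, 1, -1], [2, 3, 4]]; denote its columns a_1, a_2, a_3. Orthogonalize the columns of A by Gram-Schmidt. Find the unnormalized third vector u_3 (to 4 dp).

u_3 = (-0.8333, -1.6667, 0.8333)

q_1 = a_1/‖a_1‖ = (-2, 2, 2)/3.4641 = (-0.5774, 0.5774, 0.5774).
r_{12} = q_1·a_2 = 1.7321.
u_2 = a_2 − 1.7321·q_1 = (2.0000, 0.0000, 2.0000).
‖u_2‖ = 2.8284, so q_2 = (0.7071, 0.0000, 0.7071).
r_{13} = q_1·a_3 = 1.1547; r_{23} = q_2·a_3 = 3.5355.
u_3 = a_3 − 1.1547·q_1 − 3.5355·q_2 = (-0.8333, -1.6667, 0.8333).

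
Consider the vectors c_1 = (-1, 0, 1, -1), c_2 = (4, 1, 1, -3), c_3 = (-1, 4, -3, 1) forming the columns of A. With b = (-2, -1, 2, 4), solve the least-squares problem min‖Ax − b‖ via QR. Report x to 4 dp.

e_1 = c_1/‖c_1‖ = (-1, 0, 1, -1)/1.7321 = (-0.5774, 0.0000, 0.5774, -0.5774).
r_{12} = e_1·c_2 = 0.0000.
u_2 = c_2 + 0.0000·e_1 = (4.0000, 1.0000, 1.0000, -3.0000).
‖u_2‖ = 5.1962, so e_2 = (0.7698, 0.1925, 0.1925, -0.5774).
r_{13} = e_1·c_3 = -1.7321; r_{23} = e_2·c_3 = -1.1547.
u_3 = c_3 + 1.7321·e_1 + 1.1547·e_2 = (-1.1111, 4.2222, -1.7778, -0.6667).
‖u_3‖ = 4.7610, so e_3 = (-0.2334, 0.8868, -0.3734, -0.1400).
Qᵀb = (0.0000, -3.6566, -1.7270).
Back-substitute: x_3 = -1.7270/4.7610 = -0.3627.
x_2 = (-3.6566 + 1.1547·(-0.3627))/5.1962 = -0.7843.
x_1 = (0.0000 + 0.0000·(-0.7843) + 1.7321·(-0.3627))/1.7321 = -0.3627.

x = (-0.3627, -0.7843, -0.3627)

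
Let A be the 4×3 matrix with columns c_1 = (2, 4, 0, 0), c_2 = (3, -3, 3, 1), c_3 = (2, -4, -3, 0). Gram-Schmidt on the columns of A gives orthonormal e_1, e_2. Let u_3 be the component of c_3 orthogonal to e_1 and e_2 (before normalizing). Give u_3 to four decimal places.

e_1 = c_1/‖c_1‖ = (2, 4, 0, 0)/4.4721 = (0.4472, 0.8944, 0.0000, 0.0000).
r_{12} = e_1·c_2 = -1.3416.
u_2 = c_2 + 1.3416·e_1 = (3.6000, -1.8000, 3.0000, 1.0000).
‖u_2‖ = 5.1186, so e_2 = (0.7033, -0.3517, 0.5861, 0.1954).
r_{13} = e_1·c_3 = -2.6833; r_{23} = e_2·c_3 = 1.0550.
u_3 = c_3 + 2.6833·e_1 − 1.0550·e_2 = (2.4580, -1.2290, -3.6183, -0.2061).

u_3 = (2.4580, -1.2290, -3.6183, -0.2061)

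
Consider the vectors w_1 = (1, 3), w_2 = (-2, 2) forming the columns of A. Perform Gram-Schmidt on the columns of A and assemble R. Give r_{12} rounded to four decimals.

e_1 = w_1/‖w_1‖ = (1, 3)/3.1623 = (0.3162, 0.9487).
r_{12} = e_1·w_2 = 1.2649.

r_{12} = 1.2649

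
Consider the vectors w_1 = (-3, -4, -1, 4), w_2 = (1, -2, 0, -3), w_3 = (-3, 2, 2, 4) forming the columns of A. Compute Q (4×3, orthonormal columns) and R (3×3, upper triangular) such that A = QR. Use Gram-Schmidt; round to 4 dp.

Q = [[-0.4629, 0.1396, -0.5071], [-0.6172, -0.7444, 0.0000], [-0.1543, -0.0465, 0.8452], [0.6172, -0.6513, -0.1690]], R = [[6.4807, -1.0801, 2.3146], [0.0000, 3.5824, -4.6059], [0.0000, 0.0000, 2.5355]]

q_1 = w_1/‖w_1‖ = (-3, -4, -1, 4)/6.4807 = (-0.4629, -0.6172, -0.1543, 0.6172).
r_{12} = q_1·w_2 = -1.0801.
u_2 = w_2 + 1.0801·q_1 = (0.5000, -2.6667, -0.1667, -2.3333).
‖u_2‖ = 3.5824, so q_2 = (0.1396, -0.7444, -0.0465, -0.6513).
r_{13} = q_1·w_3 = 2.3146; r_{23} = q_2·w_3 = -4.6059.
u_3 = w_3 − 2.3146·q_1 + 4.6059·q_2 = (-1.2857, 0.0000, 2.1429, -0.4286).
‖u_3‖ = 2.5355, so q_3 = (-0.5071, 0.0000, 0.8452, -0.1690).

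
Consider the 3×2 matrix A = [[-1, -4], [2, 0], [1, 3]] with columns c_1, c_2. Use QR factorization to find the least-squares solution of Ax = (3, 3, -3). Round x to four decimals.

x = (1.4554, -1.2475)

q_1 = c_1/‖c_1‖ = (-1, 2, 1)/2.4495 = (-0.4082, 0.8165, 0.4082).
r_{12} = q_1·c_2 = 2.8577.
u_2 = c_2 − 2.8577·q_1 = (-2.8333, -2.3333, 1.8333).
‖u_2‖ = 4.1028, so q_2 = (-0.6906, -0.5687, 0.4468).
Qᵀb = (0.0000, -5.1184).
Back-substitute: x_2 = -5.1184/4.1028 = -1.2475.
x_1 = (0.0000 − 2.8577·(-1.2475))/2.4495 = 1.4554.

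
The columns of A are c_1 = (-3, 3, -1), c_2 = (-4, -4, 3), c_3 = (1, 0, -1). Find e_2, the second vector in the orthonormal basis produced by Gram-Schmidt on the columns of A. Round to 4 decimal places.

c_1 = (-3, 3, -1); ‖c_1‖ = 4.3589, so e_1 = (-0.6882, 0.6882, -0.2294).
e_1·c_2 = (-0.6882)·(-4) + 0.6882·(-4) + (-0.2294)·3 = -0.6882.
u_2 = c_2 + 0.6882·e_1 = (-4.4737, -3.5263, 2.8421).
‖u_2‖ = 6.3660, so e_2 = (-0.7027, -0.5539, 0.4464).

e_2 = (-0.7027, -0.5539, 0.4464)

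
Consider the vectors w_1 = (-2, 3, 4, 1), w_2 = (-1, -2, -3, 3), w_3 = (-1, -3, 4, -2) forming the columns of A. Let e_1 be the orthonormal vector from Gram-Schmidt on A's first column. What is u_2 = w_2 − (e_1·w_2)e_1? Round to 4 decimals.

e_1 = w_1/‖w_1‖ = (-2, 3, 4, 1)/5.4772 = (-0.3651, 0.5477, 0.7303, 0.1826).
r_{12} = e_1·w_2 = -2.3735.
u_2 = w_2 + 2.3735·e_1 = (-1.8667, -0.7000, -1.2667, 3.4333).

u_2 = (-1.8667, -0.7000, -1.2667, 3.4333)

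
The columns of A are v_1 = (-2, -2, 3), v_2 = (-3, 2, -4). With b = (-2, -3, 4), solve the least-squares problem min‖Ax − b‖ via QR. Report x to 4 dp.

x = (1.2163, -0.1323)

v_1 = (-2, -2, 3); ‖v_1‖ = 4.1231, so e_1 = (-0.4851, -0.4851, 0.7276).
e_1·v_2 = (-0.4851)·(-3) + (-0.4851)·2 + 0.7276·(-4) = -2.4254.
u_2 = v_2 + 2.4254·e_1 = (-4.1765, 0.8235, -2.2353).
‖u_2‖ = 4.8081, so e_2 = (-0.8686, 0.1713, -0.4649).
Qᵀb = (5.3358, -0.6362).
Back-substitute: x_2 = -0.6362/4.8081 = -0.1323.
x_1 = (5.3358 + 2.4254·(-0.1323))/4.1231 = 1.2163.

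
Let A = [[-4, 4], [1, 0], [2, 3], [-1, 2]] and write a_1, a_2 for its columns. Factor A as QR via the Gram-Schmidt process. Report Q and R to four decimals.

Q = [[-0.8528, 0.3837], [0.2132, 0.1151], [0.4264, 0.8633], [-0.2132, 0.3070]], R = [[4.6904, -2.5584], [0.0000, 4.7386]]

a_1 = (-4, 1, 2, -1); ‖a_1‖ = 4.6904, so q_1 = (-0.8528, 0.2132, 0.4264, -0.2132).
q_1·a_2 = (-0.8528)·4 + 0.2132·0 + 0.4264·3 + (-0.2132)·2 = -2.5584.
u_2 = a_2 + 2.5584·q_1 = (1.8182, 0.5455, 4.0909, 1.4545).
‖u_2‖ = 4.7386, so q_2 = (0.3837, 0.1151, 0.8633, 0.3070).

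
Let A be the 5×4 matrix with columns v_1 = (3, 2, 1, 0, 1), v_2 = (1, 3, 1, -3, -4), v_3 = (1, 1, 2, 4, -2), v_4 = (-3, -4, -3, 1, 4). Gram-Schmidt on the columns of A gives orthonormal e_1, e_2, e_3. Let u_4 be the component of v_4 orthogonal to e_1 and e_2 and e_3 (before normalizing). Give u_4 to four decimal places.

u_4 = (0.0179, 0.2967, -0.5878, 0.1857, -0.0592)

e_1 = v_1/‖v_1‖ = (3, 2, 1, 0, 1)/3.8730 = (0.7746, 0.5164, 0.2582, 0.0000, 0.2582).
r_{12} = e_1·v_2 = 1.5492.
u_2 = v_2 − 1.5492·e_1 = (-0.2000, 2.2000, 0.6000, -3.0000, -4.4000).
‖u_2‖ = 5.7966, so e_2 = (-0.0345, 0.3795, 0.1035, -0.5175, -0.7591).
r_{13} = e_1·v_3 = 1.2910; r_{23} = e_2·v_3 = 0.0000.
u_3 = v_3 − 1.2910·e_1 − 0.0000·e_2 = (0.0000, 0.3333, 1.6667, 4.0000, -2.3333).
‖u_3‖ = 4.9329, so e_3 = (0.0000, 0.0676, 0.3379, 0.8109, -0.4730).
r_{14} = e_1·v_4 = -4.1312; r_{24} = e_2·v_4 = -5.2790; r_{34} = e_3·v_4 = -2.3651.
u_4 = v_4 + 4.1312·e_1 + 5.2790·e_2 + 2.3651·e_3 = (0.0179, 0.2967, -0.5878, 0.1857, -0.0592).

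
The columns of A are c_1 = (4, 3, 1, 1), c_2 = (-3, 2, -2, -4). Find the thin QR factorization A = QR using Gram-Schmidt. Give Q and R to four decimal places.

c_1 = (4, 3, 1, 1); ‖c_1‖ = 5.1962, so q_1 = (0.7698, 0.5774, 0.1925, 0.1925).
q_1·c_2 = 0.7698·(-3) + 0.5774·2 + 0.1925·(-2) + 0.1925·(-4) = -2.3094.
u_2 = c_2 + 2.3094·q_1 = (-1.2222, 3.3333, -1.5556, -3.5556).
‖u_2‖ = 5.2599, so q_2 = (-0.2324, 0.6337, -0.2957, -0.6760).

Q = [[0.7698, -0.2324], [0.5774, 0.6337], [0.1925, -0.2957], [0.1925, -0.6760]], R = [[5.1962, -2.3094], [0.0000, 5.2599]]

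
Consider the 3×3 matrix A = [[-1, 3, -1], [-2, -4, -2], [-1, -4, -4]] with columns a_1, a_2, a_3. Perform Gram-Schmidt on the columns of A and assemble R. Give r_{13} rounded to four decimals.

a_1 = (-1, -2, -1); ‖a_1‖ = 2.4495, so e_1 = (-0.4082, -0.8165, -0.4082).
r_{13} = e_1·a_3 = 3.6742.

r_{13} = 3.6742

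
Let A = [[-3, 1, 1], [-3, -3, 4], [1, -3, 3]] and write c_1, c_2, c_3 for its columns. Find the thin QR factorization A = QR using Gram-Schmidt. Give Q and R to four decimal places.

Q = [[-0.6882, 0.3424, 0.6396], [-0.6882, -0.5869, -0.4264], [0.2294, -0.7337, 0.6396]], R = [[4.3589, 0.6882, -2.7530], [0.0000, 4.3042, -4.2064], [0.0000, 0.0000, 0.8528]]

c_1 = (-3, -3, 1); ‖c_1‖ = 4.3589, so q_1 = (-0.6882, -0.6882, 0.2294).
q_1·c_2 = (-0.6882)·1 + (-0.6882)·(-3) + 0.2294·(-3) = 0.6882.
u_2 = c_2 − 0.6882·q_1 = (1.4737, -2.5263, -3.1579).
‖u_2‖ = 4.3042, so q_2 = (0.3424, -0.5869, -0.7337).
q_1·c_3 = (-0.6882)·1 + (-0.6882)·4 + 0.2294·3 = -2.7530; q_2·c_3 = 0.3424·1 + (-0.5869)·4 + (-0.7337)·3 = -4.2064.
u_3 = c_3 + 2.7530·q_1 + 4.2064·q_2 = (0.5455, -0.3636, 0.5455).
‖u_3‖ = 0.8528, so q_3 = (0.6396, -0.4264, 0.6396).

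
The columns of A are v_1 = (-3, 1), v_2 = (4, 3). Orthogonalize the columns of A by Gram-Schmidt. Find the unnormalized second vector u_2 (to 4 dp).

e_1 = v_1/‖v_1‖ = (-3, 1)/3.1623 = (-0.9487, 0.3162).
r_{12} = e_1·v_2 = -2.8460.
u_2 = v_2 + 2.8460·e_1 = (1.3000, 3.9000).

u_2 = (1.3000, 3.9000)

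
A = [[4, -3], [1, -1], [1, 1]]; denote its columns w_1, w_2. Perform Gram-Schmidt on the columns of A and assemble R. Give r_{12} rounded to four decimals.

w_1 = (4, 1, 1); ‖w_1‖ = 4.2426, so e_1 = (0.9428, 0.2357, 0.2357).
r_{12} = e_1·w_2 = -2.8284.

r_{12} = -2.8284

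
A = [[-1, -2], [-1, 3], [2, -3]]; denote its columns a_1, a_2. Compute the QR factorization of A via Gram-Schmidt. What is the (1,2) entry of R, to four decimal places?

a_1 = (-1, -1, 2); ‖a_1‖ = 2.4495, so q_1 = (-0.4082, -0.4082, 0.8165).
r_{12} = q_1·a_2 = -2.8577.

r_{12} = -2.8577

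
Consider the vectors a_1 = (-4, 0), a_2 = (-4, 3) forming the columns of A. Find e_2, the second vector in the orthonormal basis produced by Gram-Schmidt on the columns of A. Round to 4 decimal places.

a_1 = (-4, 0); ‖a_1‖ = 4.0000, so e_1 = (-1.0000, 0.0000).
e_1·a_2 = (-1.0000)·(-4) + 0.0000·3 = 4.0000.
u_2 = a_2 − 4.0000·e_1 = (0.0000, 3.0000).
‖u_2‖ = 3.0000, so e_2 = (0.0000, 1.0000).

e_2 = (0.0000, 1.0000)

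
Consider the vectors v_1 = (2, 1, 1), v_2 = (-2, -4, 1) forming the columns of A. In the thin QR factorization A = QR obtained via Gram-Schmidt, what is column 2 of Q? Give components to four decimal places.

q_2 = (0.0930, -0.7909, 0.6048)

v_1 = (2, 1, 1); ‖v_1‖ = 2.4495, so q_1 = (0.8165, 0.4082, 0.4082).
q_1·v_2 = 0.8165·(-2) + 0.4082·(-4) + 0.4082·1 = -2.8577.
u_2 = v_2 + 2.8577·q_1 = (0.3333, -2.8333, 2.1667).
‖u_2‖ = 3.5824, so q_2 = (0.0930, -0.7909, 0.6048).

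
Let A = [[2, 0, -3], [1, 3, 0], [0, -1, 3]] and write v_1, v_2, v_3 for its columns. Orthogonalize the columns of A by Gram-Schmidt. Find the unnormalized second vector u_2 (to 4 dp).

u_2 = (-1.2000, 2.4000, -1.0000)

e_1 = v_1/‖v_1‖ = (2, 1, 0)/2.2361 = (0.8944, 0.4472, 0.0000).
r_{12} = e_1·v_2 = 1.3416.
u_2 = v_2 − 1.3416·e_1 = (-1.2000, 2.4000, -1.0000).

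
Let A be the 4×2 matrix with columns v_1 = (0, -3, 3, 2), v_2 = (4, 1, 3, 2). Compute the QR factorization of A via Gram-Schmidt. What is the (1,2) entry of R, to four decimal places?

v_1 = (0, -3, 3, 2); ‖v_1‖ = 4.6904, so q_1 = (0.0000, -0.6396, 0.6396, 0.4264).
r_{12} = q_1·v_2 = 2.1320.

r_{12} = 2.1320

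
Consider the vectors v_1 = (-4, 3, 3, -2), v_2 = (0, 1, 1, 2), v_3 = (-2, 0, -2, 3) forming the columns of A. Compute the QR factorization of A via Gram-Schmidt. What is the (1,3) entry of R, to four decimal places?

r_{13} = -0.6489

v_1 = (-4, 3, 3, -2); ‖v_1‖ = 6.1644, so q_1 = (-0.6489, 0.4867, 0.4867, -0.3244).
r_{13} = q_1·v_3 = -0.6489.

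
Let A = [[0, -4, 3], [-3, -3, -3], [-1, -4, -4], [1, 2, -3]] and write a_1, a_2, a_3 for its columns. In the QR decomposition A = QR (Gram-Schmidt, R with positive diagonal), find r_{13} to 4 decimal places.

r_{13} = 3.0151

a_1 = (0, -3, -1, 1); ‖a_1‖ = 3.3166, so e_1 = (0.0000, -0.9045, -0.3015, 0.3015).
r_{13} = e_1·a_3 = 3.0151.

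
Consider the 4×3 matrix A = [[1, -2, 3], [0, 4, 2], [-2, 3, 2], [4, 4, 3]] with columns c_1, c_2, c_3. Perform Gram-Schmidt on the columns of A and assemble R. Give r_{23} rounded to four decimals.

r_{23} = 2.4408

c_1 = (1, 0, -2, 4); ‖c_1‖ = 4.5826, so e_1 = (0.2182, 0.0000, -0.4364, 0.8729).
e_1·c_2 = 0.2182·(-2) + 0.0000·4 + (-0.4364)·3 + 0.8729·4 = 1.7457.
u_2 = c_2 − 1.7457·e_1 = (-2.3810, 4.0000, 3.7619, 2.4762).
‖u_2‖ = 6.4771, so e_2 = (-0.3676, 0.6176, 0.5808, 0.3823).
r_{23} = e_2·c_3 = 2.4408.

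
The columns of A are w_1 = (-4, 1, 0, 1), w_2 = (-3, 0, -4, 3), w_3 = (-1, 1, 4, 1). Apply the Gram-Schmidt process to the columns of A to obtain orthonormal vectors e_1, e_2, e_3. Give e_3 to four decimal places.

w_1 = (-4, 1, 0, 1); ‖w_1‖ = 4.2426, so e_1 = (-0.9428, 0.2357, 0.0000, 0.2357).
e_1·w_2 = (-0.9428)·(-3) + 0.2357·0 + 0.0000·(-4) + 0.2357·3 = 3.5355.
u_2 = w_2 − 3.5355·e_1 = (0.3333, -0.8333, -4.0000, 2.1667).
‖u_2‖ = 4.6368, so e_2 = (0.0719, -0.1797, -0.8627, 0.4673).
e_1·w_3 = (-0.9428)·(-1) + 0.2357·1 + 0.0000·4 + 0.2357·1 = 1.4142; e_2·w_3 = 0.0719·(-1) + (-0.1797)·1 + (-0.8627)·4 + 0.4673·1 = -3.2350.
u_3 = w_3 − 1.4142·e_1 + 3.2350·e_2 = (0.5659, 0.0853, 1.2093, 2.1783).
‖u_3‖ = 2.5563, so e_3 = (0.2214, 0.0334, 0.4731, 0.8521).

e_3 = (0.2214, 0.0334, 0.4731, 0.8521)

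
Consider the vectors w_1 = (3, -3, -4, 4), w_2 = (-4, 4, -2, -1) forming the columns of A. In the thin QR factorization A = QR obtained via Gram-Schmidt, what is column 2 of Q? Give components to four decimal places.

q_2 = (-0.5199, 0.5199, -0.6685, 0.1114)

q_1 = w_1/‖w_1‖ = (3, -3, -4, 4)/7.0711 = (0.4243, -0.4243, -0.5657, 0.5657).
r_{12} = q_1·w_2 = -2.8284.
u_2 = w_2 + 2.8284·q_1 = (-2.8000, 2.8000, -3.6000, 0.6000).
‖u_2‖ = 5.3852, so q_2 = (-0.5199, 0.5199, -0.6685, 0.1114).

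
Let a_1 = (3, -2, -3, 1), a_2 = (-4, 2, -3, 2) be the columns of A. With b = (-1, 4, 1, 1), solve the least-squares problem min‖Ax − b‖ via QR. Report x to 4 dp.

x = (-0.5095, 0.2561)

a_1 = (3, -2, -3, 1); ‖a_1‖ = 4.7958, so q_1 = (0.6255, -0.4170, -0.6255, 0.2085).
q_1·a_2 = 0.6255·(-4) + (-0.4170)·2 + (-0.6255)·(-3) + 0.2085·2 = -1.0426.
u_2 = a_2 + 1.0426·q_1 = (-3.3478, 1.5652, -3.6522, 2.2174).
‖u_2‖ = 5.6492, so q_2 = (-0.5926, 0.2771, -0.6465, 0.3925).
Qᵀb = (-2.7107, 1.4469).
Back-substitute: x_2 = 1.4469/5.6492 = 0.2561.
x_1 = (-2.7107 + 1.0426·0.2561)/4.7958 = -0.5095.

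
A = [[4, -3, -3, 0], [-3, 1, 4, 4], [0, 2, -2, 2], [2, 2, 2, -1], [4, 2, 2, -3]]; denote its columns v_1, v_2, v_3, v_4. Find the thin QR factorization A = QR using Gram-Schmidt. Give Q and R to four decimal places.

Q = [[0.5963, -0.5854, 0.0210, 0.5477], [-0.4472, 0.1713, 0.5585, 0.6588], [0.0000, 0.4284, -0.7473, 0.4941], [0.2981, 0.4569, 0.2032, 0.1035], [0.5963, 0.4855, 0.2963, -0.1054]], R = [[6.7082, -0.4472, -1.7889, -3.8759], [0.0000, 4.6690, 3.4697, -0.3712], [0.0000, 0.0000, 4.6649, -0.3527], [0.0000, 0.0000, 0.0000, 3.8361]]

e_1 = v_1/‖v_1‖ = (4, -3, 0, 2, 4)/6.7082 = (0.5963, -0.4472, 0.0000, 0.2981, 0.5963).
r_{12} = e_1·v_2 = -0.4472.
u_2 = v_2 + 0.4472·e_1 = (-2.7333, 0.8000, 2.0000, 2.1333, 2.2667).
‖u_2‖ = 4.6690, so e_2 = (-0.5854, 0.1713, 0.4284, 0.4569, 0.4855).
r_{13} = e_1·v_3 = -1.7889; r_{23} = e_2·v_3 = 3.4697.
u_3 = v_3 + 1.7889·e_1 − 3.4697·e_2 = (0.0979, 2.6055, -3.4862, 0.9480, 1.3823).
‖u_3‖ = 4.6649, so e_3 = (0.0210, 0.5585, -0.7473, 0.2032, 0.2963).
r_{14} = e_1·v_4 = -3.8759; r_{24} = e_2·v_4 = -0.3712; r_{34} = e_3·v_4 = -0.3527.
u_4 = v_4 + 3.8759·e_1 + 0.3712·e_2 + 0.3527·e_3 = (2.1012, 2.5273, 1.8954, 0.3969, -0.4042).
‖u_4‖ = 3.8361, so e_4 = (0.5477, 0.6588, 0.4941, 0.1035, -0.1054).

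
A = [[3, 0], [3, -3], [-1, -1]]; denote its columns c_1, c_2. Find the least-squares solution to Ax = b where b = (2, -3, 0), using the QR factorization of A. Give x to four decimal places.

x = (0.3333, 1.1667)

c_1 = (3, 3, -1); ‖c_1‖ = 4.3589, so e_1 = (0.6882, 0.6882, -0.2294).
e_1·c_2 = 0.6882·0 + 0.6882·(-3) + (-0.2294)·(-1) = -1.8353.
u_2 = c_2 + 1.8353·e_1 = (1.2632, -1.7368, -1.4211).
‖u_2‖ = 2.5752, so e_2 = (0.4905, -0.6745, -0.5518).
Qᵀb = (-0.6882, 3.0044).
Back-substitute: x_2 = 3.0044/2.5752 = 1.1667.
x_1 = (-0.6882 + 1.8353·1.1667)/4.3589 = 0.3333.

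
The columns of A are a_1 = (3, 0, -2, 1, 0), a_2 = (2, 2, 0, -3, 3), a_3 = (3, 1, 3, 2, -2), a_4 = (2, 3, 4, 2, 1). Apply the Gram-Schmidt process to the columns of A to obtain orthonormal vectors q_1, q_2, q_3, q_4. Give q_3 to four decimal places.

q_3 = (0.4472, 0.2846, 0.7725, 0.2033, -0.2846)

a_1 = (3, 0, -2, 1, 0); ‖a_1‖ = 3.7417, so q_1 = (0.8018, 0.0000, -0.5345, 0.2673, 0.0000).
q_1·a_2 = 0.8018·2 + 0.0000·2 + (-0.5345)·0 + 0.2673·(-3) + 0.0000·3 = 0.8018.
u_2 = a_2 − 0.8018·q_1 = (1.3571, 2.0000, 0.4286, -3.2143, 3.0000).
‖u_2‖ = 5.0356, so q_2 = (0.2695, 0.3972, 0.0851, -0.6383, 0.5958).
q_1·a_3 = 0.8018·3 + 0.0000·1 + (-0.5345)·3 + 0.2673·2 + 0.0000·(-2) = 1.3363; q_2·a_3 = 0.2695·3 + 0.3972·1 + 0.0851·3 + (-0.6383)·2 + 0.5958·(-2) = -1.0071.
u_3 = a_3 − 1.3363·q_1 + 1.0071·q_2 = (2.2000, 1.4000, 3.8000, 1.0000, -1.4000).
‖u_3‖ = 4.9193, so q_3 = (0.4472, 0.2846, 0.7725, 0.2033, -0.2846).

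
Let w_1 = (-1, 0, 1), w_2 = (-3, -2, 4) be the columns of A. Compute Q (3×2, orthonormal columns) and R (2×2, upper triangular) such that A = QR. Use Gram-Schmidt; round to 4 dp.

Q = [[-0.7071, 0.2357], [0.0000, -0.9428], [0.7071, 0.2357]], R = [[1.4142, 4.9497], [0.0000, 2.1213]]

e_1 = w_1/‖w_1‖ = (-1, 0, 1)/1.4142 = (-0.7071, 0.0000, 0.7071).
r_{12} = e_1·w_2 = 4.9497.
u_2 = w_2 − 4.9497·e_1 = (0.5000, -2.0000, 0.5000).
‖u_2‖ = 2.1213, so e_2 = (0.2357, -0.9428, 0.2357).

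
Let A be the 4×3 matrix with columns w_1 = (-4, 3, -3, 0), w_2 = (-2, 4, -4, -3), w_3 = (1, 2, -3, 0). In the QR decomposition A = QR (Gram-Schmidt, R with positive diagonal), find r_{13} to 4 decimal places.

r_{13} = 1.8865

q_1 = w_1/‖w_1‖ = (-4, 3, -3, 0)/5.8310 = (-0.6860, 0.5145, -0.5145, 0.0000).
r_{13} = q_1·w_3 = 1.8865.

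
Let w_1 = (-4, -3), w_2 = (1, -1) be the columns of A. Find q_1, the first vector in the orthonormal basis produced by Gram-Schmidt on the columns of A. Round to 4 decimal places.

w_1 = (-4, -3); ‖w_1‖ = 5.0000, so q_1 = (-0.8000, -0.6000).

q_1 = (-0.8000, -0.6000)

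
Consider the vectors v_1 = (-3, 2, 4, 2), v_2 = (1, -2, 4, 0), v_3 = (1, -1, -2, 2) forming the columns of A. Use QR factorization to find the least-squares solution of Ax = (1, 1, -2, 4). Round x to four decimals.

v_1 = (-3, 2, 4, 2); ‖v_1‖ = 5.7446, so e_1 = (-0.5222, 0.3482, 0.6963, 0.3482).
e_1·v_2 = (-0.5222)·1 + 0.3482·(-2) + 0.6963·4 + 0.3482·0 = 1.5667.
u_2 = v_2 − 1.5667·e_1 = (1.8182, -2.5455, 2.9091, -0.5455).
‖u_2‖ = 4.3064, so e_2 = (0.4222, -0.5911, 0.6755, -0.1267).
e_1·v_3 = (-0.5222)·1 + 0.3482·(-1) + 0.6963·(-2) + 0.3482·2 = -1.5667; e_2·v_3 = 0.4222·1 + (-0.5911)·(-1) + 0.6755·(-2) + (-0.1267)·2 = -0.5911.
u_3 = v_3 + 1.5667·e_1 + 0.5911·e_2 = (0.4314, -0.8039, -0.5098, 2.4706).
‖u_3‖ = 2.6826, so e_3 = (0.1608, -0.2997, -0.1900, 0.9210).
Qᵀb = (-0.1741, -2.0266, 3.9251).
Back-substitute: x_3 = 3.9251/2.6826 = 1.4632.
x_2 = (-2.0266 + 0.5911·1.4632)/4.3064 = -0.2698.
x_1 = (-0.1741 − 1.5667·(-0.2698) + 1.5667·1.4632)/5.7446 = 0.4423.

x = (0.4423, -0.2698, 1.4632)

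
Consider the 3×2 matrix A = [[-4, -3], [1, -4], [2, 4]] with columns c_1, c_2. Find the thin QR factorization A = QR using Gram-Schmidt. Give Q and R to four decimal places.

Q = [[-0.8729, 0.0089], [0.2182, -0.8872], [0.4364, 0.4613]], R = [[4.5826, 3.4915], [0.0000, 5.3675]]

c_1 = (-4, 1, 2); ‖c_1‖ = 4.5826, so e_1 = (-0.8729, 0.2182, 0.4364).
e_1·c_2 = (-0.8729)·(-3) + 0.2182·(-4) + 0.4364·4 = 3.4915.
u_2 = c_2 − 3.4915·e_1 = (0.0476, -4.7619, 2.4762).
‖u_2‖ = 5.3675, so e_2 = (0.0089, -0.8872, 0.4613).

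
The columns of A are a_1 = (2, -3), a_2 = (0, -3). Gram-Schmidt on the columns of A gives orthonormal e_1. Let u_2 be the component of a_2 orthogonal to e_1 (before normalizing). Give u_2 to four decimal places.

e_1 = a_1/‖a_1‖ = (2, -3)/3.6056 = (0.5547, -0.8321).
r_{12} = e_1·a_2 = 2.4962.
u_2 = a_2 − 2.4962·e_1 = (-1.3846, -0.9231).

u_2 = (-1.3846, -0.9231)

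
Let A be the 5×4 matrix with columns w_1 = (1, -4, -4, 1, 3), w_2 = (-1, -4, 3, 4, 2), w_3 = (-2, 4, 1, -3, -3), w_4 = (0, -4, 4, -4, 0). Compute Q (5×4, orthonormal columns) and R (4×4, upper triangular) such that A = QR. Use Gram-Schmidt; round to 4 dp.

e_1 = w_1/‖w_1‖ = (1, -4, -4, 1, 3)/6.5574 = (0.1525, -0.6100, -0.6100, 0.1525, 0.4575).
r_{12} = e_1·w_2 = 1.9825.
u_2 = w_2 − 1.9825·e_1 = (-1.3023, -2.7907, 4.2093, 3.6977, 1.0930).
‖u_2‖ = 6.4861, so e_2 = (-0.2008, -0.4303, 0.6490, 0.5701, 0.1685).
r_{13} = e_1·w_3 = -5.1850; r_{23} = e_2·w_3 = -2.8863.
u_3 = w_3 + 5.1850·e_1 + 2.8863·e_2 = (-1.7888, -0.4046, -0.2897, -0.5638, -0.1415).
‖u_3‖ = 1.9456, so e_3 = (-0.9194, -0.2080, -0.1489, -0.2898, -0.0727).
r_{14} = e_1·w_4 = -0.6100; r_{24} = e_2·w_4 = 2.0365; r_{34} = e_3·w_4 = 1.3956.
u_4 = w_4 + 0.6100·e_1 − 2.0365·e_2 − 1.3956·e_3 = (1.7850, -3.2056, 2.5140, -4.6636, 0.0374).
‖u_4‖ = 6.4446, so e_4 = (0.2770, -0.4974, 0.3901, -0.7236, 0.0058).

Q = [[0.1525, -0.2008, -0.9194, 0.2770], [-0.6100, -0.4303, -0.2080, -0.4974], [-0.6100, 0.6490, -0.1489, 0.3901], [0.1525, 0.5701, -0.2898, -0.7236], [0.4575, 0.1685, -0.0727, 0.0058]], R = [[6.5574, 1.9825, -5.1850, -0.6100], [0.0000, 6.4861, -2.8863, 2.0365], [0.0000, 0.0000, 1.9456, 1.3956], [0.0000, 0.0000, 0.0000, 6.4446]]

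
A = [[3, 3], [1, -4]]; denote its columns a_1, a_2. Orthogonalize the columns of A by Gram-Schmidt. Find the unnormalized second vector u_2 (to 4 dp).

a_1 = (3, 1); ‖a_1‖ = 3.1623, so e_1 = (0.9487, 0.3162).
e_1·a_2 = 0.9487·3 + 0.3162·(-4) = 1.5811.
u_2 = a_2 − 1.5811·e_1 = (1.5000, -4.5000).

u_2 = (1.5000, -4.5000)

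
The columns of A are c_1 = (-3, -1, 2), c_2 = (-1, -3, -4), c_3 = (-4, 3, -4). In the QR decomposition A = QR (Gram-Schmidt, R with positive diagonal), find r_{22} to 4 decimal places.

c_1 = (-3, -1, 2); ‖c_1‖ = 3.7417, so q_1 = (-0.8018, -0.2673, 0.5345).
q_1·c_2 = (-0.8018)·(-1) + (-0.2673)·(-3) + 0.5345·(-4) = -0.5345.
u_2 = c_2 + 0.5345·q_1 = (-1.4286, -3.1429, -3.7143).
r_{22} = ‖u_2‖ = 5.0709.

r_{22} = 5.0709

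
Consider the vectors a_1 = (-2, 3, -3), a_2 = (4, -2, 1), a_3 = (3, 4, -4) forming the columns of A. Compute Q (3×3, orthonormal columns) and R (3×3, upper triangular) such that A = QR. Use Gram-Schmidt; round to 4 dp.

Q = [[-0.4264, 0.8753, 0.2281], [0.6396, 0.1135, 0.7603], [-0.6396, -0.4701, 0.6082]], R = [[4.6904, -3.6244, 3.8376], [0.0000, 2.8042, 4.9601], [0.0000, 0.0000, 1.2925]]

a_1 = (-2, 3, -3); ‖a_1‖ = 4.6904, so q_1 = (-0.4264, 0.6396, -0.6396).
q_1·a_2 = (-0.4264)·4 + 0.6396·(-2) + (-0.6396)·1 = -3.6244.
u_2 = a_2 + 3.6244·q_1 = (2.4545, 0.3182, -1.3182).
‖u_2‖ = 2.8042, so q_2 = (0.8753, 0.1135, -0.4701).
q_1·a_3 = (-0.4264)·3 + 0.6396·4 + (-0.6396)·(-4) = 3.8376; q_2·a_3 = 0.8753·3 + 0.1135·4 + (-0.4701)·(-4) = 4.9601.
u_3 = a_3 − 3.8376·q_1 − 4.9601·q_2 = (0.2948, 0.9827, 0.7861).
‖u_3‖ = 1.2925, so q_3 = (0.2281, 0.7603, 0.6082).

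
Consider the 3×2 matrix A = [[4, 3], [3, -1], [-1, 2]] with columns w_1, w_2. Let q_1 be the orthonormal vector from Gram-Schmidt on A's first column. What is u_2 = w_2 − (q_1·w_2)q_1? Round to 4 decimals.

u_2 = (1.9231, -1.8077, 2.2692)

w_1 = (4, 3, -1); ‖w_1‖ = 5.0990, so q_1 = (0.7845, 0.5883, -0.1961).
q_1·w_2 = 0.7845·3 + 0.5883·(-1) + (-0.1961)·2 = 1.3728.
u_2 = w_2 − 1.3728·q_1 = (1.9231, -1.8077, 2.2692).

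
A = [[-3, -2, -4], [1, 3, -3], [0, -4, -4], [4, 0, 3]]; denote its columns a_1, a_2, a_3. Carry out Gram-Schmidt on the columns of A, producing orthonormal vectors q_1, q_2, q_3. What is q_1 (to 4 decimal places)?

a_1 = (-3, 1, 0, 4); ‖a_1‖ = 5.0990, so q_1 = (-0.5883, 0.1961, 0.0000, 0.7845).

q_1 = (-0.5883, 0.1961, 0.0000, 0.7845)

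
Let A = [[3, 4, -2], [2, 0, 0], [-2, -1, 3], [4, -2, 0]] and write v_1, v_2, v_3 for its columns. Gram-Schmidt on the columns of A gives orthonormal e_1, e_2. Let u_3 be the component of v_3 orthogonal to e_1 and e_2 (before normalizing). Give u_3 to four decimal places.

e_1 = v_1/‖v_1‖ = (3, 2, -2, 4)/5.7446 = (0.5222, 0.3482, -0.3482, 0.6963).
r_{12} = e_1·v_2 = 1.0445.
u_2 = v_2 − 1.0445·e_1 = (3.4545, -0.3636, -0.6364, -2.7273).
‖u_2‖ = 4.4620, so e_2 = (0.7742, -0.0815, -0.1426, -0.6112).
r_{13} = e_1·v_3 = -2.0889; r_{23} = e_2·v_3 = -1.9763.
u_3 = v_3 + 2.0889·e_1 + 1.9763·e_2 = (0.6210, 0.5662, 1.9909, 0.2466).

u_3 = (0.6210, 0.5662, 1.9909, 0.2466)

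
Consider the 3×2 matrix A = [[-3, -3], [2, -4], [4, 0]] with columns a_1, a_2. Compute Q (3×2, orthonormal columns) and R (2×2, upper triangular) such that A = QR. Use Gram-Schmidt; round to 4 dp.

Q = [[-0.5571, -0.5797], [0.3714, -0.8144], [0.7428, -0.0276]], R = [[5.3852, 0.1857], [0.0000, 4.9966]]

a_1 = (-3, 2, 4); ‖a_1‖ = 5.3852, so q_1 = (-0.5571, 0.3714, 0.7428).
q_1·a_2 = (-0.5571)·(-3) + 0.3714·(-4) + 0.7428·0 = 0.1857.
u_2 = a_2 − 0.1857·q_1 = (-2.8966, -4.0690, -0.1379).
‖u_2‖ = 4.9966, so q_2 = (-0.5797, -0.8144, -0.0276).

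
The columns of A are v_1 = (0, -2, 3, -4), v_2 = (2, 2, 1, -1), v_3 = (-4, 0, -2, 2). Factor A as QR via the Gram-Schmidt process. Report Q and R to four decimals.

e_1 = v_1/‖v_1‖ = (0, -2, 3, -4)/5.3852 = (0.0000, -0.3714, 0.5571, -0.7428).
r_{12} = e_1·v_2 = 0.5571.
u_2 = v_2 − 0.5571·e_1 = (2.0000, 2.2069, 0.6897, -0.5862).
‖u_2‖ = 3.1128, so e_2 = (0.6425, 0.7090, 0.2216, -0.1883).
r_{13} = e_1·v_3 = -2.5997; r_{23} = e_2·v_3 = -3.3898.
u_3 = v_3 + 2.5997·e_1 + 3.3898·e_2 = (-1.8221, 1.4377, 0.1993, -0.5694).
‖u_3‖ = 2.3981, so e_3 = (-0.7598, 0.5995, 0.0831, -0.2374).

Q = [[0.0000, 0.6425, -0.7598], [-0.3714, 0.7090, 0.5995], [0.5571, 0.2216, 0.0831], [-0.7428, -0.1883, -0.2374]], R = [[5.3852, 0.5571, -2.5997], [0.0000, 3.1128, -3.3898], [0.0000, 0.0000, 2.3981]]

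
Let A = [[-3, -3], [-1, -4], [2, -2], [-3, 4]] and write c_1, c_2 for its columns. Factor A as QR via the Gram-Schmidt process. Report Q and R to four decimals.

Q = [[-0.6255, -0.5078], [-0.2085, -0.6184], [0.4170, -0.2604], [-0.6255, 0.5403]], R = [[4.7958, -0.6255], [0.0000, 6.6790]]

q_1 = c_1/‖c_1‖ = (-3, -1, 2, -3)/4.7958 = (-0.6255, -0.2085, 0.4170, -0.6255).
r_{12} = q_1·c_2 = -0.6255.
u_2 = c_2 + 0.6255·q_1 = (-3.3913, -4.1304, -1.7391, 3.6087).
‖u_2‖ = 6.6790, so q_2 = (-0.5078, -0.6184, -0.2604, 0.5403).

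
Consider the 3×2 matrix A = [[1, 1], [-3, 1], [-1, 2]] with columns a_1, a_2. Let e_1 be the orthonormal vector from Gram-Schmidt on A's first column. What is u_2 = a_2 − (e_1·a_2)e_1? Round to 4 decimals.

e_1 = a_1/‖a_1‖ = (1, -3, -1)/3.3166 = (0.3015, -0.9045, -0.3015).
r_{12} = e_1·a_2 = -1.2060.
u_2 = a_2 + 1.2060·e_1 = (1.3636, -0.0909, 1.6364).

u_2 = (1.3636, -0.0909, 1.6364)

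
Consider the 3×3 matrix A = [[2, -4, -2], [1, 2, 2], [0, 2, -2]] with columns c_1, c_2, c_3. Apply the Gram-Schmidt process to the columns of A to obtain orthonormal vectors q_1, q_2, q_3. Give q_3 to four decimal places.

q_3 = (-0.2182, 0.4364, -0.8729)

c_1 = (2, 1, 0); ‖c_1‖ = 2.2361, so q_1 = (0.8944, 0.4472, 0.0000).
q_1·c_2 = 0.8944·(-4) + 0.4472·2 + 0.0000·2 = -2.6833.
u_2 = c_2 + 2.6833·q_1 = (-1.6000, 3.2000, 2.0000).
‖u_2‖ = 4.0988, so q_2 = (-0.3904, 0.7807, 0.4880).
q_1·c_3 = 0.8944·(-2) + 0.4472·2 + 0.0000·(-2) = -0.8944; q_2·c_3 = (-0.3904)·(-2) + 0.7807·2 + 0.4880·(-2) = 1.3663.
u_3 = c_3 + 0.8944·q_1 − 1.3663·q_2 = (-0.6667, 1.3333, -2.6667).
‖u_3‖ = 3.0551, so q_3 = (-0.2182, 0.4364, -0.8729).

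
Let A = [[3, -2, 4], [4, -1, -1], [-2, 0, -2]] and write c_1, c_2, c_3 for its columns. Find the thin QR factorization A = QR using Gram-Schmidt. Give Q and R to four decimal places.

Q = [[0.5571, -0.7751, 0.2981], [0.7428, 0.3045, -0.5963], [-0.3714, -0.5536, -0.7454]], R = [[5.3852, -1.8570, 2.2283], [0.0000, 1.2457, -2.2976], [0.0000, 0.0000, 3.2796]]

q_1 = c_1/‖c_1‖ = (3, 4, -2)/5.3852 = (0.5571, 0.7428, -0.3714).
r_{12} = q_1·c_2 = -1.8570.
u_2 = c_2 + 1.8570·q_1 = (-0.9655, 0.3793, -0.6897).
‖u_2‖ = 1.2457, so q_2 = (-0.7751, 0.3045, -0.5536).
r_{13} = q_1·c_3 = 2.2283; r_{23} = q_2·c_3 = -2.2976.
u_3 = c_3 − 2.2283·q_1 + 2.2976·q_2 = (0.9778, -1.9556, -2.4444).
‖u_3‖ = 3.2796, so q_3 = (0.2981, -0.5963, -0.7454).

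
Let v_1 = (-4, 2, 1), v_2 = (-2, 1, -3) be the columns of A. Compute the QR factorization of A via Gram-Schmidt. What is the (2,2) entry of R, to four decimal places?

r_{22} = 3.4157

v_1 = (-4, 2, 1); ‖v_1‖ = 4.5826, so q_1 = (-0.8729, 0.4364, 0.2182).
q_1·v_2 = (-0.8729)·(-2) + 0.4364·1 + 0.2182·(-3) = 1.5275.
u_2 = v_2 − 1.5275·q_1 = (-0.6667, 0.3333, -3.3333).
r_{22} = ‖u_2‖ = 3.4157.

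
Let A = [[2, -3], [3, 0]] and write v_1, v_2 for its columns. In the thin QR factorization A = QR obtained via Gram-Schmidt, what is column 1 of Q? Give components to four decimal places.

q_1 = v_1/‖v_1‖ = (2, 3)/3.6056 = (0.5547, 0.8321).

q_1 = (0.5547, 0.8321)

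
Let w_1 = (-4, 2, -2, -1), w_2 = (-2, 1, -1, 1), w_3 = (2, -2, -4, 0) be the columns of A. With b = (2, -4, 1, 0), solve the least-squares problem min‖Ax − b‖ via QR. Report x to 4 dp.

x = (-0.4762, -0.4762, 0.2143)

w_1 = (-4, 2, -2, -1); ‖w_1‖ = 5.0000, so q_1 = (-0.8000, 0.4000, -0.4000, -0.2000).
q_1·w_2 = (-0.8000)·(-2) + 0.4000·1 + (-0.4000)·(-1) + (-0.2000)·1 = 2.2000.
u_2 = w_2 − 2.2000·q_1 = (-0.2400, 0.1200, -0.1200, 1.4400).
‖u_2‖ = 1.4697, so q_2 = (-0.1633, 0.0816, -0.0816, 0.9798).
q_1·w_3 = (-0.8000)·2 + 0.4000·(-2) + (-0.4000)·(-4) + (-0.2000)·0 = -0.8000; q_2·w_3 = (-0.1633)·2 + 0.0816·(-2) + (-0.0816)·(-4) + 0.9798·0 = -0.1633.
u_3 = w_3 + 0.8000·q_1 + 0.1633·q_2 = (1.3333, -1.6667, -4.3333, 0.0000).
‖u_3‖ = 4.8305, so q_3 = (0.2760, -0.3450, -0.8971, 0.0000).
Qᵀb = (-3.6000, -0.7348, 1.0351).
Back-substitute: x_3 = 1.0351/4.8305 = 0.2143.
x_2 = (-0.7348 + 0.1633·0.2143)/1.4697 = -0.4762.
x_1 = (-3.6000 − 2.2000·(-0.4762) + 0.8000·0.2143)/5.0000 = -0.4762.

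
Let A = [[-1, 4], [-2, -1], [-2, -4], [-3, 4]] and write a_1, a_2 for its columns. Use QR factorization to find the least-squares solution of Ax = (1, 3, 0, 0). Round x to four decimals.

e_1 = a_1/‖a_1‖ = (-1, -2, -2, -3)/4.2426 = (-0.2357, -0.4714, -0.4714, -0.7071).
r_{12} = e_1·a_2 = -1.4142.
u_2 = a_2 + 1.4142·e_1 = (3.6667, -1.6667, -4.6667, 3.0000).
‖u_2‖ = 6.8557, so e_2 = (0.5348, -0.2431, -0.6807, 0.4376).
Qᵀb = (-1.6499, -0.1945).
Back-substitute: x_2 = -0.1945/6.8557 = -0.0284.
x_1 = (-1.6499 + 1.4142·(-0.0284))/4.2426 = -0.3983.

x = (-0.3983, -0.0284)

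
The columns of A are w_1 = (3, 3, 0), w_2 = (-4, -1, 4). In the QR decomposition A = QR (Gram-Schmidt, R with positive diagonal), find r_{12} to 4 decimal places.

w_1 = (3, 3, 0); ‖w_1‖ = 4.2426, so e_1 = (0.7071, 0.7071, 0.0000).
r_{12} = e_1·w_2 = -3.5355.

r_{12} = -3.5355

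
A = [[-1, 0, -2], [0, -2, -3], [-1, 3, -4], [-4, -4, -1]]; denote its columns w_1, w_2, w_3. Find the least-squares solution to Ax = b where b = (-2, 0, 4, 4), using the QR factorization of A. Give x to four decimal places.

w_1 = (-1, 0, -1, -4); ‖w_1‖ = 4.2426, so q_1 = (-0.2357, 0.0000, -0.2357, -0.9428).
q_1·w_2 = (-0.2357)·0 + 0.0000·(-2) + (-0.2357)·3 + (-0.9428)·(-4) = 3.0641.
u_2 = w_2 − 3.0641·q_1 = (0.7222, -2.0000, 3.7222, -1.1111).
‖u_2‖ = 4.4284, so q_2 = (0.1631, -0.4516, 0.8405, -0.2509).
q_1·w_3 = (-0.2357)·(-2) + 0.0000·(-3) + (-0.2357)·(-4) + (-0.9428)·(-1) = 2.3570; q_2·w_3 = 0.1631·(-2) + (-0.4516)·(-3) + 0.8405·(-4) + (-0.2509)·(-1) = -2.0825.
u_3 = w_3 − 2.3570·q_1 + 2.0825·q_2 = (-1.1048, -3.9405, -1.6941, 0.6997).
‖u_3‖ = 4.4842, so q_3 = (-0.2464, -0.8788, -0.3778, 0.1560).
Qᵀb = (-4.2426, 2.0323, -0.3942).
Back-substitute: x_3 = -0.3942/4.4842 = -0.0879.
x_2 = (2.0323 + 2.0825·(-0.0879))/4.4284 = 0.4176.
x_1 = (-4.2426 − 3.0641·0.4176 − 2.3570·(-0.0879))/4.2426 = -1.2527.

x = (-1.2527, 0.4176, -0.0879)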